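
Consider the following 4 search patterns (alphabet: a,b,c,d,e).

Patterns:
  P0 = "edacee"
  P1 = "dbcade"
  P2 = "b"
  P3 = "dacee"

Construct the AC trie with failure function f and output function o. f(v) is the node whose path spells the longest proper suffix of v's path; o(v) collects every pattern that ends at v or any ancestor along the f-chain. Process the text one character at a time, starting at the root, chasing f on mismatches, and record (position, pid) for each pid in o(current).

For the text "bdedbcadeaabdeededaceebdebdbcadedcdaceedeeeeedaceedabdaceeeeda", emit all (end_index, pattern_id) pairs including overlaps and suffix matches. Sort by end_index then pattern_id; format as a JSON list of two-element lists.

Build:
Trie (insert patterns):
  n0 'ε': b→13 d→7 e→1
  n1 'e': d→2
  n2 'ed': a→3
  n3 'eda': c→4
  n4 'edac': e→5
  n5 'edace': e→6
  n6 'edacee': ·  [P0 ends]
  n7 'd': a→14 b→8
  n8 'db': c→9
  n9 'dbc': a→10
  n10 'dbca': d→11
  n11 'dbcad': e→12
  n12 'dbcade': ·  [P1 ends]
  n13 'b': ·  [P2 ends]
  n14 'da': c→15
  n15 'dac': e→16
  n16 'dace': e→17
  n17 'dacee': ·  [P3 ends]

BFS fail/out derivation:
  n1('e'): parent n0 fail=0; on 'e' 0 → fail=0;  out ∅∪∅=∅
  n7('d'): parent n0 fail=0; on 'd' 0 → fail=0;  out ∅∪∅=∅
  n13('b'): parent n0 fail=0; on 'b' 0 → fail=0;  out {2}∪∅={2}
  n2('ed'): parent n1 fail=0; on 'd' 0 → fail=7;  out ∅∪∅=∅
  n8('db'): parent n7 fail=0; on 'b' 0 → fail=13;  out ∅∪{2}={2}
  n14('da'): parent n7 fail=0; on 'a' 0 → fail=0;  out ∅∪∅=∅
  n3('eda'): parent n2 fail=7; on 'a' 7 → fail=14;  out ∅∪∅=∅
  n9('dbc'): parent n8 fail=13; on 'c' 13→0 → fail=0;  out ∅∪∅=∅
  n15('dac'): parent n14 fail=0; on 'c' 0 → fail=0;  out ∅∪∅=∅
  n4('edac'): parent n3 fail=14; on 'c' 14 → fail=15;  out ∅∪∅=∅
  n10('dbca'): parent n9 fail=0; on 'a' 0 → fail=0;  out ∅∪∅=∅
  n16('dace'): parent n15 fail=0; on 'e' 0 → fail=1;  out ∅∪∅=∅
  n5('edace'): parent n4 fail=15; on 'e' 15 → fail=16;  out ∅∪∅=∅
  n11('dbcad'): parent n10 fail=0; on 'd' 0 → fail=7;  out ∅∪∅=∅
  n17('dacee'): parent n16 fail=1; on 'e' 1→0 → fail=1;  out {3}∪∅={3}
  n6('edacee'): parent n5 fail=16; on 'e' 16 → fail=17;  out {0}∪{3}={0,3}
  n12('dbcade'): parent n11 fail=7; on 'e' 7→0 → fail=1;  out {1}∪∅={1}

Text stream:
i=0 'b': node 0→13  ** P2@[0:0]
i=1 'd': node 13→7 (fail-walked)
i=2 'e': node 7→1 (fail-walked)
i=3 'd': node 1→2
i=4 'b': node 2→8 (fail-walked)  ** P2@[4:4]
i=5 'c': node 8→9
i=6 'a': node 9→10
i=7 'd': node 10→11
i=8 'e': node 11→12  ** P1@[3:8]
i=9 'a': node 12→0 (fail-walked)
i=10 'a': node 0→0
i=11 'b': node 0→13  ** P2@[11:11]
i=12 'd': node 13→7 (fail-walked)
i=13 'e': node 7→1 (fail-walked)
i=14 'e': node 1→1 (fail-walked)
i=15 'd': node 1→2
i=16 'e': node 2→1 (fail-walked)
i=17 'd': node 1→2
i=18 'a': node 2→3
i=19 'c': node 3→4
i=20 'e': node 4→5
i=21 'e': node 5→6  ** P0@[16:21],P3@[17:21]
i=22 'b': node 6→13 (fail-walked)  ** P2@[22:22]
i=23 'd': node 13→7 (fail-walked)
i=24 'e': node 7→1 (fail-walked)
i=25 'b': node 1→13 (fail-walked)  ** P2@[25:25]
i=26 'd': node 13→7 (fail-walked)
i=27 'b': node 7→8  ** P2@[27:27]
i=28 'c': node 8→9
i=29 'a': node 9→10
i=30 'd': node 10→11
i=31 'e': node 11→12  ** P1@[26:31]
i=32 'd': node 12→2 (fail-walked)
i=33 'c': node 2→0 (fail-walked)
i=34 'd': node 0→7
i=35 'a': node 7→14
i=36 'c': node 14→15
i=37 'e': node 15→16
i=38 'e': node 16→17  ** P3@[34:38]
i=39 'd': node 17→2 (fail-walked)
i=40 'e': node 2→1 (fail-walked)
i=41 'e': node 1→1 (fail-walked)
i=42 'e': node 1→1 (fail-walked)
i=43 'e': node 1→1 (fail-walked)
i=44 'e': node 1→1 (fail-walked)
i=45 'd': node 1→2
i=46 'a': node 2→3
i=47 'c': node 3→4
i=48 'e': node 4→5
i=49 'e': node 5→6  ** P0@[44:49],P3@[45:49]
i=50 'd': node 6→2 (fail-walked)
i=51 'a': node 2→3
i=52 'b': node 3→13 (fail-walked)  ** P2@[52:52]
i=53 'd': node 13→7 (fail-walked)
i=54 'a': node 7→14
i=55 'c': node 14→15
i=56 'e': node 15→16
i=57 'e': node 16→17  ** P3@[53:57]
i=58 'e': node 17→1 (fail-walked)
i=59 'e': node 1→1 (fail-walked)
i=60 'd': node 1→2
i=61 'a': node 2→3

All matches (sorted): [[0,2],[4,2],[8,1],[11,2],[21,0],[21,3],[22,2],[25,2],[27,2],[31,1],[38,3],[49,0],[49,3],[52,2],[57,3]]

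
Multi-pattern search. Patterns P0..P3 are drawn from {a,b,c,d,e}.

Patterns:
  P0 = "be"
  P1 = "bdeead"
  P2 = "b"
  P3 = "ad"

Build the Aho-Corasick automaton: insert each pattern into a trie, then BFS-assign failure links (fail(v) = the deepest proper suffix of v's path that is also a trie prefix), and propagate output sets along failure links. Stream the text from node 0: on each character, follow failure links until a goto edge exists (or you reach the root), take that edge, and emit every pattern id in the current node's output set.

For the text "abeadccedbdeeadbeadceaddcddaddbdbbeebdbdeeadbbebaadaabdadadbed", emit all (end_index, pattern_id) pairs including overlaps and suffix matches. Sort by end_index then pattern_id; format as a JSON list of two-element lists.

Build:
Trie (insert patterns):
  0='ε' goto a→8 b→1
  1='b' goto d→3 e→2  [P2 ends]
  2='be' goto ·  [P0 ends]
  3='bd' goto e→4
  4='bde' goto e→5
  5='bdee' goto a→6
  6='bdeea' goto d→7
  7='bdeead' goto ·  [P1 ends]
  8='a' goto d→9
  9='ad' goto ·  [P3 ends]

Failure links (BFS by depth):
  fail(1) 'b': from fail(0)=0 chase 'b': 0 ⇒ 0;  out={2}∪out(0)={2}
  fail(8) 'a': from fail(0)=0 chase 'a': 0 ⇒ 0;  out=∅∪out(0)=∅
  fail(2) 'be': from fail(1)=0 chase 'e': 0 ⇒ 0;  out={0}∪out(0)={0}
  fail(3) 'bd': from fail(1)=0 chase 'd': 0 ⇒ 0;  out=∅∪out(0)=∅
  fail(9) 'ad': from fail(8)=0 chase 'd': 0 ⇒ 0;  out={3}∪out(0)={3}
  fail(4) 'bde': from fail(3)=0 chase 'e': 0 ⇒ 0;  out=∅∪out(0)=∅
  fail(5) 'bdee': from fail(4)=0 chase 'e': 0 ⇒ 0;  out=∅∪out(0)=∅
  fail(6) 'bdeea': from fail(5)=0 chase 'a': 0 ⇒ 8;  out=∅∪out(8)=∅
  fail(7) 'bdeead': from fail(6)=8 chase 'd': 8 ⇒ 9;  out={1}∪out(9)={1,3}

Run:
[0] read 'a'  n0⇒n8
[1] read 'b'  n8⇒n1 (fail-walked)  → match P2@[1:1]
[2] read 'e'  n1⇒n2  → match P0@[1:2]
[3] read 'a'  n2⇒n8 (fail-walked)
[4] read 'd'  n8⇒n9  → match P3@[3:4]
[5] read 'c'  n9⇒n0 (fail-walked)
[6] read 'c'  n0⇒n0
[7] read 'e'  n0⇒n0
[8] read 'd'  n0⇒n0
[9] read 'b'  n0⇒n1  → match P2@[9:9]
[10] read 'd'  n1⇒n3
[11] read 'e'  n3⇒n4
[12] read 'e'  n4⇒n5
[13] read 'a'  n5⇒n6
[14] read 'd'  n6⇒n7  → match P1@[9:14],P3@[13:14]
[15] read 'b'  n7⇒n1 (fail-walked)  → match P2@[15:15]
[16] read 'e'  n1⇒n2  → match P0@[15:16]
[17] read 'a'  n2⇒n8 (fail-walked)
[18] read 'd'  n8⇒n9  → match P3@[17:18]
[19] read 'c'  n9⇒n0 (fail-walked)
[20] read 'e'  n0⇒n0
[21] read 'a'  n0⇒n8
[22] read 'd'  n8⇒n9  → match P3@[21:22]
[23] read 'd'  n9⇒n0 (fail-walked)
[24] read 'c'  n0⇒n0
[25] read 'd'  n0⇒n0
[26] read 'd'  n0⇒n0
[27] read 'a'  n0⇒n8
[28] read 'd'  n8⇒n9  → match P3@[27:28]
[29] read 'd'  n9⇒n0 (fail-walked)
[30] read 'b'  n0⇒n1  → match P2@[30:30]
[31] read 'd'  n1⇒n3
[32] read 'b'  n3⇒n1 (fail-walked)  → match P2@[32:32]
[33] read 'b'  n1⇒n1 (fail-walked)  → match P2@[33:33]
[34] read 'e'  n1⇒n2  → match P0@[33:34]
[35] read 'e'  n2⇒n0 (fail-walked)
[36] read 'b'  n0⇒n1  → match P2@[36:36]
[37] read 'd'  n1⇒n3
[38] read 'b'  n3⇒n1 (fail-walked)  → match P2@[38:38]
[39] read 'd'  n1⇒n3
[40] read 'e'  n3⇒n4
[41] read 'e'  n4⇒n5
[42] read 'a'  n5⇒n6
[43] read 'd'  n6⇒n7  → match P1@[38:43],P3@[42:43]
[44] read 'b'  n7⇒n1 (fail-walked)  → match P2@[44:44]
[45] read 'b'  n1⇒n1 (fail-walked)  → match P2@[45:45]
[46] read 'e'  n1⇒n2  → match P0@[45:46]
[47] read 'b'  n2⇒n1 (fail-walked)  → match P2@[47:47]
[48] read 'a'  n1⇒n8 (fail-walked)
[49] read 'a'  n8⇒n8 (fail-walked)
[50] read 'd'  n8⇒n9  → match P3@[49:50]
[51] read 'a'  n9⇒n8 (fail-walked)
[52] read 'a'  n8⇒n8 (fail-walked)
[53] read 'b'  n8⇒n1 (fail-walked)  → match P2@[53:53]
[54] read 'd'  n1⇒n3
[55] read 'a'  n3⇒n8 (fail-walked)
[56] read 'd'  n8⇒n9  → match P3@[55:56]
[57] read 'a'  n9⇒n8 (fail-walked)
[58] read 'd'  n8⇒n9  → match P3@[57:58]
[59] read 'b'  n9⇒n1 (fail-walked)  → match P2@[59:59]
[60] read 'e'  n1⇒n2  → match P0@[59:60]
[61] read 'd'  n2⇒n0 (fail-walked)

All matches (sorted): [[1,2],[2,0],[4,3],[9,2],[14,1],[14,3],[15,2],[16,0],[18,3],[22,3],[28,3],[30,2],[32,2],[33,2],[34,0],[36,2],[38,2],[43,1],[43,3],[44,2],[45,2],[46,0],[47,2],[50,3],[53,2],[56,3],[58,3],[59,2],[60,0]]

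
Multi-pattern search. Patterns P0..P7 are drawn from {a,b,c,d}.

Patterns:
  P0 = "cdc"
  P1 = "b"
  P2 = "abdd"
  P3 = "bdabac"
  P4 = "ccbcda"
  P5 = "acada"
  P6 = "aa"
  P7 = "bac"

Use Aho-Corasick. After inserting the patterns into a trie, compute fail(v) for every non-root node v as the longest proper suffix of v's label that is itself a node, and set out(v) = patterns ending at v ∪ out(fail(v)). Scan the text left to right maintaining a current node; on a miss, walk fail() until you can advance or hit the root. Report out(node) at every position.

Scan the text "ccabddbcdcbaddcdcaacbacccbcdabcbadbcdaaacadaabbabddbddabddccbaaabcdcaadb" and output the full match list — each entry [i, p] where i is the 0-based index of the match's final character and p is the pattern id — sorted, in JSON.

Build automaton:
Trie (insert patterns):
  n0 'ε': a→5 b→4 c→1
  n1 'c': c→14 d→2
  n2 'cd': c→3
  n3 'cdc': ·  [P0 ends]
  n4 'b': a→24 d→9  [P1 ends]
  n5 'a': a→23 b→6 c→19
  n6 'ab': d→7
  n7 'abd': d→8
  n8 'abdd': ·  [P2 ends]
  n9 'bd': a→10
  n10 'bda': b→11
  n11 'bdab': a→12
  n12 'bdaba': c→13
  n13 'bdabac': ·  [P3 ends]
  n14 'cc': b→15
  n15 'ccb': c→16
  n16 'ccbc': d→17
  n17 'ccbcd': a→18
  n18 'ccbcda': ·  [P4 ends]
  n19 'ac': a→20
  n20 'aca': d→21
  n21 'acad': a→22
  n22 'acada': ·  [P5 ends]
  n23 'aa': ·  [P6 ends]
  n24 'ba': c→25
  n25 'bac': ·  [P7 ends]

Failure links (BFS by depth):
  fail(1) 'c': from fail(0)=0 chase 'c': 0 ⇒ 0;  out=∅∪out(0)=∅
  fail(4) 'b': from fail(0)=0 chase 'b': 0 ⇒ 0;  out={1}∪out(0)={1}
  fail(5) 'a': from fail(0)=0 chase 'a': 0 ⇒ 0;  out=∅∪out(0)=∅
  fail(2) 'cd': from fail(1)=0 chase 'd': 0 ⇒ 0;  out=∅∪out(0)=∅
  fail(6) 'ab': from fail(5)=0 chase 'b': 0 ⇒ 4;  out=∅∪out(4)={1}
  fail(9) 'bd': from fail(4)=0 chase 'd': 0 ⇒ 0;  out=∅∪out(0)=∅
  fail(14) 'cc': from fail(1)=0 chase 'c': 0 ⇒ 1;  out=∅∪out(1)=∅
  fail(19) 'ac': from fail(5)=0 chase 'c': 0 ⇒ 1;  out=∅∪out(1)=∅
  fail(23) 'aa': from fail(5)=0 chase 'a': 0 ⇒ 5;  out={6}∪out(5)={6}
  fail(24) 'ba': from fail(4)=0 chase 'a': 0 ⇒ 5;  out=∅∪out(5)=∅
  fail(3) 'cdc': from fail(2)=0 chase 'c': 0 ⇒ 1;  out={0}∪out(1)={0}
  fail(7) 'abd': from fail(6)=4 chase 'd': 4 ⇒ 9;  out=∅∪out(9)=∅
  fail(10) 'bda': from fail(9)=0 chase 'a': 0 ⇒ 5;  out=∅∪out(5)=∅
  fail(15) 'ccb': from fail(14)=1 chase 'b': 1→0 ⇒ 4;  out=∅∪out(4)={1}
  fail(20) 'aca': from fail(19)=1 chase 'a': 1→0 ⇒ 5;  out=∅∪out(5)=∅
  fail(25) 'bac': from fail(24)=5 chase 'c': 5 ⇒ 19;  out={7}∪out(19)={7}
  fail(8) 'abdd': from fail(7)=9 chase 'd': 9→0 ⇒ 0;  out={2}∪out(0)={2}
  fail(11) 'bdab': from fail(10)=5 chase 'b': 5 ⇒ 6;  out=∅∪out(6)={1}
  fail(16) 'ccbc': from fail(15)=4 chase 'c': 4→0 ⇒ 1;  out=∅∪out(1)=∅
  fail(21) 'acad': from fail(20)=5 chase 'd': 5→0 ⇒ 0;  out=∅∪out(0)=∅
  fail(12) 'bdaba': from fail(11)=6 chase 'a': 6→4 ⇒ 24;  out=∅∪out(24)=∅
  fail(17) 'ccbcd': from fail(16)=1 chase 'd': 1 ⇒ 2;  out=∅∪out(2)=∅
  fail(22) 'acada': from fail(21)=0 chase 'a': 0 ⇒ 5;  out={5}∪out(5)={5}
  fail(13) 'bdabac': from fail(12)=24 chase 'c': 24 ⇒ 25;  out={3}∪out(25)={3,7}
  fail(18) 'ccbcda': from fail(17)=2 chase 'a': 2→0 ⇒ 5;  out={4}∪out(5)={4}

Scan:
[0] read 'c'  n0⇒n1
[1] read 'c'  n1⇒n14
[2] read 'a'  n14⇒n5 (fail-walked)
[3] read 'b'  n5⇒n6  emit P1@[3:3]
[4] read 'd'  n6⇒n7
[5] read 'd'  n7⇒n8  emit P2@[2:5]
[6] read 'b'  n8⇒n4 (fail-walked)  emit P1@[6:6]
[7] read 'c'  n4⇒n1 (fail-walked)
[8] read 'd'  n1⇒n2
[9] read 'c'  n2⇒n3  emit P0@[7:9]
[10] read 'b'  n3⇒n4 (fail-walked)  emit P1@[10:10]
[11] read 'a'  n4⇒n24
[12] read 'd'  n24⇒n0 (fail-walked)
[13] read 'd'  n0⇒n0
[14] read 'c'  n0⇒n1
[15] read 'd'  n1⇒n2
[16] read 'c'  n2⇒n3  emit P0@[14:16]
[17] read 'a'  n3⇒n5 (fail-walked)
[18] read 'a'  n5⇒n23  emit P6@[17:18]
[19] read 'c'  n23⇒n19 (fail-walked)
[20] read 'b'  n19⇒n4 (fail-walked)  emit P1@[20:20]
[21] read 'a'  n4⇒n24
[22] read 'c'  n24⇒n25  emit P7@[20:22]
[23] read 'c'  n25⇒n14 (fail-walked)
[24] read 'c'  n14⇒n14 (fail-walked)
[25] read 'b'  n14⇒n15  emit P1@[25:25]
[26] read 'c'  n15⇒n16
[27] read 'd'  n16⇒n17
[28] read 'a'  n17⇒n18  emit P4@[23:28]
[29] read 'b'  n18⇒n6 (fail-walked)  emit P1@[29:29]
[30] read 'c'  n6⇒n1 (fail-walked)
[31] read 'b'  n1⇒n4 (fail-walked)  emit P1@[31:31]
[32] read 'a'  n4⇒n24
[33] read 'd'  n24⇒n0 (fail-walked)
[34] read 'b'  n0⇒n4  emit P1@[34:34]
[35] read 'c'  n4⇒n1 (fail-walked)
[36] read 'd'  n1⇒n2
[37] read 'a'  n2⇒n5 (fail-walked)
[38] read 'a'  n5⇒n23  emit P6@[37:38]
[39] read 'a'  n23⇒n23 (fail-walked)  emit P6@[38:39]
[40] read 'c'  n23⇒n19 (fail-walked)
[41] read 'a'  n19⇒n20
[42] read 'd'  n20⇒n21
[43] read 'a'  n21⇒n22  emit P5@[39:43]
[44] read 'a'  n22⇒n23 (fail-walked)  emit P6@[43:44]
[45] read 'b'  n23⇒n6 (fail-walked)  emit P1@[45:45]
[46] read 'b'  n6⇒n4 (fail-walked)  emit P1@[46:46]
[47] read 'a'  n4⇒n24
[48] read 'b'  n24⇒n6 (fail-walked)  emit P1@[48:48]
[49] read 'd'  n6⇒n7
[50] read 'd'  n7⇒n8  emit P2@[47:50]
[51] read 'b'  n8⇒n4 (fail-walked)  emit P1@[51:51]
[52] read 'd'  n4⇒n9
[53] read 'd'  n9⇒n0 (fail-walked)
[54] read 'a'  n0⇒n5
[55] read 'b'  n5⇒n6  emit P1@[55:55]
[56] read 'd'  n6⇒n7
[57] read 'd'  n7⇒n8  emit P2@[54:57]
[58] read 'c'  n8⇒n1 (fail-walked)
[59] read 'c'  n1⇒n14
[60] read 'b'  n14⇒n15  emit P1@[60:60]
[61] read 'a'  n15⇒n24 (fail-walked)
[62] read 'a'  n24⇒n23 (fail-walked)  emit P6@[61:62]
[63] read 'a'  n23⇒n23 (fail-walked)  emit P6@[62:63]
[64] read 'b'  n23⇒n6 (fail-walked)  emit P1@[64:64]
[65] read 'c'  n6⇒n1 (fail-walked)
[66] read 'd'  n1⇒n2
[67] read 'c'  n2⇒n3  emit P0@[65:67]
[68] read 'a'  n3⇒n5 (fail-walked)
[69] read 'a'  n5⇒n23  emit P6@[68:69]
[70] read 'd'  n23⇒n0 (fail-walked)
[71] read 'b'  n0⇒n4  emit P1@[71:71]

Result: [[3,1],[5,2],[6,1],[9,0],[10,1],[16,0],[18,6],[20,1],[22,7],[25,1],[28,4],[29,1],[31,1],[34,1],[38,6],[39,6],[43,5],[44,6],[45,1],[46,1],[48,1],[50,2],[51,1],[55,1],[57,2],[60,1],[62,6],[63,6],[64,1],[67,0],[69,6],[71,1]]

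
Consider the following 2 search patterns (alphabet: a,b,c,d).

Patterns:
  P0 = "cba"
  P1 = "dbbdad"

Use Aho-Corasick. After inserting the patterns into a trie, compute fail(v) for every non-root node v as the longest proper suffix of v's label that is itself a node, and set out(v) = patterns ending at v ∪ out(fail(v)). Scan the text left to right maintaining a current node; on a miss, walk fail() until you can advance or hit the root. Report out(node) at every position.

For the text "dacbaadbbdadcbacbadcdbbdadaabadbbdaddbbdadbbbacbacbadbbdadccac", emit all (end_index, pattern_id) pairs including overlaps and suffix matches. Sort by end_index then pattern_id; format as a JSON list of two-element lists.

Build automaton:
Trie (insert patterns):
  n0 'ε': c→1 d→4
  n1 'c': b→2
  n2 'cb': a→3
  n3 'cba': ·  [P0 ends]
  n4 'd': b→5
  n5 'db': b→6
  n6 'dbb': d→7
  n7 'dbbd': a→8
  n8 'dbbda': d→9
  n9 'dbbdad': ·  [P1 ends]

BFS fail/out derivation:
  fail(1) 'c': from fail(0)=0 chase 'c': 0 ⇒ 0;  out=∅∪out(0)=∅
  fail(4) 'd': from fail(0)=0 chase 'd': 0 ⇒ 0;  out=∅∪out(0)=∅
  fail(2) 'cb': from fail(1)=0 chase 'b': 0 ⇒ 0;  out=∅∪out(0)=∅
  fail(5) 'db': from fail(4)=0 chase 'b': 0 ⇒ 0;  out=∅∪out(0)=∅
  fail(3) 'cba': from fail(2)=0 chase 'a': 0 ⇒ 0;  out={0}∪out(0)={0}
  fail(6) 'dbb': from fail(5)=0 chase 'b': 0 ⇒ 0;  out=∅∪out(0)=∅
  fail(7) 'dbbd': from fail(6)=0 chase 'd': 0 ⇒ 4;  out=∅∪out(4)=∅
  fail(8) 'dbbda': from fail(7)=4 chase 'a': 4→0 ⇒ 0;  out=∅∪out(0)=∅
  fail(9) 'dbbdad': from fail(8)=0 chase 'd': 0 ⇒ 4;  out={1}∪out(4)={1}

Scan:
pos 0 'd': at 4
pos 1 'a': at 0 (fail-walked)
pos 2 'c': at 1
pos 3 'b': at 2
pos 4 'a': at 3  ** P0@[2:4]
pos 5 'a': at 0 (fail-walked)
pos 6 'd': at 4
pos 7 'b': at 5
pos 8 'b': at 6
pos 9 'd': at 7
pos 10 'a': at 8
pos 11 'd': at 9  ** P1@[6:11]
pos 12 'c': at 1 (fail-walked)
pos 13 'b': at 2
pos 14 'a': at 3  ** P0@[12:14]
pos 15 'c': at 1 (fail-walked)
pos 16 'b': at 2
pos 17 'a': at 3  ** P0@[15:17]
pos 18 'd': at 4 (fail-walked)
pos 19 'c': at 1 (fail-walked)
pos 20 'd': at 4 (fail-walked)
pos 21 'b': at 5
pos 22 'b': at 6
pos 23 'd': at 7
pos 24 'a': at 8
pos 25 'd': at 9  ** P1@[20:25]
pos 26 'a': at 0 (fail-walked)
pos 27 'a': at 0
pos 28 'b': at 0
pos 29 'a': at 0
pos 30 'd': at 4
pos 31 'b': at 5
pos 32 'b': at 6
pos 33 'd': at 7
pos 34 'a': at 8
pos 35 'd': at 9  ** P1@[30:35]
pos 36 'd': at 4 (fail-walked)
pos 37 'b': at 5
pos 38 'b': at 6
pos 39 'd': at 7
pos 40 'a': at 8
pos 41 'd': at 9  ** P1@[36:41]
pos 42 'b': at 5 (fail-walked)
pos 43 'b': at 6
pos 44 'b': at 0 (fail-walked)
pos 45 'a': at 0
pos 46 'c': at 1
pos 47 'b': at 2
pos 48 'a': at 3  ** P0@[46:48]
pos 49 'c': at 1 (fail-walked)
pos 50 'b': at 2
pos 51 'a': at 3  ** P0@[49:51]
pos 52 'd': at 4 (fail-walked)
pos 53 'b': at 5
pos 54 'b': at 6
pos 55 'd': at 7
pos 56 'a': at 8
pos 57 'd': at 9  ** P1@[52:57]
pos 58 'c': at 1 (fail-walked)
pos 59 'c': at 1 (fail-walked)
pos 60 'a': at 0 (fail-walked)
pos 61 'c': at 1

All matches (sorted): [[4,0],[11,1],[14,0],[17,0],[25,1],[35,1],[41,1],[48,0],[51,0],[57,1]]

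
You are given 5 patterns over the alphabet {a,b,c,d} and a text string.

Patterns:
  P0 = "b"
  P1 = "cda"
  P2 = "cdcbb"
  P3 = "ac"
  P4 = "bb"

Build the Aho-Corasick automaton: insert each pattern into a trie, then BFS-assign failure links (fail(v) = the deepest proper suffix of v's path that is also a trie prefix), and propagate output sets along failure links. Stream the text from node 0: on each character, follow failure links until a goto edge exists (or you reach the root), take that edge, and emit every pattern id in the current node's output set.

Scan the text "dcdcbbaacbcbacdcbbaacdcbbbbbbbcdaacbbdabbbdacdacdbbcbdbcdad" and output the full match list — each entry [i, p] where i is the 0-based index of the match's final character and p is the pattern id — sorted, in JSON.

Build:
Trie nodes:
  0='ε' goto a→8 b→1 c→2
  1='b' goto b→10  [P0 ends]
  2='c' goto d→3
  3='cd' goto a→4 c→5
  4='cda' goto ·  [P1 ends]
  5='cdc' goto b→6
  6='cdcb' goto b→7
  7='cdcbb' goto ·  [P2 ends]
  8='a' goto c→9
  9='ac' goto ·  [P3 ends]
  10='bb' goto ·  [P4 ends]

BFS fail/out derivation:
  fail(1) 'b': from fail(0)=0 chase 'b': 0 ⇒ 0;  out={0}∪out(0)={0}
  fail(2) 'c': from fail(0)=0 chase 'c': 0 ⇒ 0;  out=∅∪out(0)=∅
  fail(8) 'a': from fail(0)=0 chase 'a': 0 ⇒ 0;  out=∅∪out(0)=∅
  fail(3) 'cd': from fail(2)=0 chase 'd': 0 ⇒ 0;  out=∅∪out(0)=∅
  fail(9) 'ac': from fail(8)=0 chase 'c': 0 ⇒ 2;  out={3}∪out(2)={3}
  fail(10) 'bb': from fail(1)=0 chase 'b': 0 ⇒ 1;  out={4}∪out(1)={0,4}
  fail(4) 'cda': from fail(3)=0 chase 'a': 0 ⇒ 8;  out={1}∪out(8)={1}
  fail(5) 'cdc': from fail(3)=0 chase 'c': 0 ⇒ 2;  out=∅∪out(2)=∅
  fail(6) 'cdcb': from fail(5)=2 chase 'b': 2→0 ⇒ 1;  out=∅∪out(1)={0}
  fail(7) 'cdcbb': from fail(6)=1 chase 'b': 1 ⇒ 10;  out={2}∪out(10)={0,2,4}

Run:
[0] read 'd'  n0⇒n0
[1] read 'c'  n0⇒n2
[2] read 'd'  n2⇒n3
[3] read 'c'  n3⇒n5
[4] read 'b'  n5⇒n6  ** P0@[4:4]
[5] read 'b'  n6⇒n7  ** P0@[5:5],P2@[1:5],P4@[4:5]
[6] read 'a'  n7⇒n8 (via fail)
[7] read 'a'  n8⇒n8 (via fail)
[8] read 'c'  n8⇒n9  ** P3@[7:8]
[9] read 'b'  n9⇒n1 (via fail)  ** P0@[9:9]
[10] read 'c'  n1⇒n2 (via fail)
[11] read 'b'  n2⇒n1 (via fail)  ** P0@[11:11]
[12] read 'a'  n1⇒n8 (via fail)
[13] read 'c'  n8⇒n9  ** P3@[12:13]
[14] read 'd'  n9⇒n3 (via fail)
[15] read 'c'  n3⇒n5
[16] read 'b'  n5⇒n6  ** P0@[16:16]
[17] read 'b'  n6⇒n7  ** P0@[17:17],P2@[13:17],P4@[16:17]
[18] read 'a'  n7⇒n8 (via fail)
[19] read 'a'  n8⇒n8 (via fail)
[20] read 'c'  n8⇒n9  ** P3@[19:20]
[21] read 'd'  n9⇒n3 (via fail)
[22] read 'c'  n3⇒n5
[23] read 'b'  n5⇒n6  ** P0@[23:23]
[24] read 'b'  n6⇒n7  ** P0@[24:24],P2@[20:24],P4@[23:24]
[25] read 'b'  n7⇒n10 (via fail)  ** P0@[25:25],P4@[24:25]
[26] read 'b'  n10⇒n10 (via fail)  ** P0@[26:26],P4@[25:26]
[27] read 'b'  n10⇒n10 (via fail)  ** P0@[27:27],P4@[26:27]
[28] read 'b'  n10⇒n10 (via fail)  ** P0@[28:28],P4@[27:28]
[29] read 'b'  n10⇒n10 (via fail)  ** P0@[29:29],P4@[28:29]
[30] read 'c'  n10⇒n2 (via fail)
[31] read 'd'  n2⇒n3
[32] read 'a'  n3⇒n4  ** P1@[30:32]
[33] read 'a'  n4⇒n8 (via fail)
[34] read 'c'  n8⇒n9  ** P3@[33:34]
[35] read 'b'  n9⇒n1 (via fail)  ** P0@[35:35]
[36] read 'b'  n1⇒n10  ** P0@[36:36],P4@[35:36]
[37] read 'd'  n10⇒n0 (via fail)
[38] read 'a'  n0⇒n8
[39] read 'b'  n8⇒n1 (via fail)  ** P0@[39:39]
[40] read 'b'  n1⇒n10  ** P0@[40:40],P4@[39:40]
[41] read 'b'  n10⇒n10 (via fail)  ** P0@[41:41],P4@[40:41]
[42] read 'd'  n10⇒n0 (via fail)
[43] read 'a'  n0⇒n8
[44] read 'c'  n8⇒n9  ** P3@[43:44]
[45] read 'd'  n9⇒n3 (via fail)
[46] read 'a'  n3⇒n4  ** P1@[44:46]
[47] read 'c'  n4⇒n9 (via fail)  ** P3@[46:47]
[48] read 'd'  n9⇒n3 (via fail)
[49] read 'b'  n3⇒n1 (via fail)  ** P0@[49:49]
[50] read 'b'  n1⇒n10  ** P0@[50:50],P4@[49:50]
[51] read 'c'  n10⇒n2 (via fail)
[52] read 'b'  n2⇒n1 (via fail)  ** P0@[52:52]
[53] read 'd'  n1⇒n0 (via fail)
[54] read 'b'  n0⇒n1  ** P0@[54:54]
[55] read 'c'  n1⇒n2 (via fail)
[56] read 'd'  n2⇒n3
[57] read 'a'  n3⇒n4  ** P1@[55:57]
[58] read 'd'  n4⇒n0 (via fail)

Matches: [[4,0],[5,0],[5,2],[5,4],[8,3],[9,0],[11,0],[13,3],[16,0],[17,0],[17,2],[17,4],[20,3],[23,0],[24,0],[24,2],[24,4],[25,0],[25,4],[26,0],[26,4],[27,0],[27,4],[28,0],[28,4],[29,0],[29,4],[32,1],[34,3],[35,0],[36,0],[36,4],[39,0],[40,0],[40,4],[41,0],[41,4],[44,3],[46,1],[47,3],[49,0],[50,0],[50,4],[52,0],[54,0],[57,1]]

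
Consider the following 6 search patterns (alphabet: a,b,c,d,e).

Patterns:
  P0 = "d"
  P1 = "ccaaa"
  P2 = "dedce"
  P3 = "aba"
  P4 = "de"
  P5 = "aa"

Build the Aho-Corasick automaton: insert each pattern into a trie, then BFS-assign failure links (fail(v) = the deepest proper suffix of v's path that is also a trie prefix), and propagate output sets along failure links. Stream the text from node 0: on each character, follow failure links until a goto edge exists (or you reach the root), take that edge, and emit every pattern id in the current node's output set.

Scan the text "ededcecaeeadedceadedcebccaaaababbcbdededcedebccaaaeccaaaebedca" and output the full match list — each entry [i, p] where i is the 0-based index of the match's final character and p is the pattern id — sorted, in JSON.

Build:
Trie (insert patterns):
  0='ε' goto a→11 c→2 d→1
  1='d' goto e→7  [P0 ends]
  2='c' goto c→3
  3='cc' goto a→4
  4='cca' goto a→5
  5='ccaa' goto a→6
  6='ccaaa' goto ·  [P1 ends]
  7='de' goto d→8  [P4 ends]
  8='ded' goto c→9
  9='dedc' goto e→10
  10='dedce' goto ·  [P2 ends]
  11='a' goto a→14 b→12
  12='ab' goto a→13
  13='aba' goto ·  [P3 ends]
  14='aa' goto ·  [P5 ends]

BFS fail/out derivation:
  n1('d'): parent n0 fail=0; on 'd' 0 → fail=0;  out {0}∪∅={0}
  n2('c'): parent n0 fail=0; on 'c' 0 → fail=0;  out ∅∪∅=∅
  n11('a'): parent n0 fail=0; on 'a' 0 → fail=0;  out ∅∪∅=∅
  n3('cc'): parent n2 fail=0; on 'c' 0 → fail=2;  out ∅∪∅=∅
  n7('de'): parent n1 fail=0; on 'e' 0 → fail=0;  out {4}∪∅={4}
  n12('ab'): parent n11 fail=0; on 'b' 0 → fail=0;  out ∅∪∅=∅
  n14('aa'): parent n11 fail=0; on 'a' 0 → fail=11;  out {5}∪∅={5}
  n4('cca'): parent n3 fail=2; on 'a' 2→0 → fail=11;  out ∅∪∅=∅
  n8('ded'): parent n7 fail=0; on 'd' 0 → fail=1;  out ∅∪{0}={0}
  n13('aba'): parent n12 fail=0; on 'a' 0 → fail=11;  out {3}∪∅={3}
  n5('ccaa'): parent n4 fail=11; on 'a' 11 → fail=14;  out ∅∪{5}={5}
  n9('dedc'): parent n8 fail=1; on 'c' 1→0 → fail=2;  out ∅∪∅=∅
  n6('ccaaa'): parent n5 fail=14; on 'a' 14→11 → fail=14;  out {1}∪{5}={1,5}
  n10('dedce'): parent n9 fail=2; on 'e' 2→0 → fail=0;  out {2}∪∅={2}

Scan:
i=0 'e': node 0→0
i=1 'd': node 0→1  ** P0@[1:1]
i=2 'e': node 1→7  ** P4@[1:2]
i=3 'd': node 7→8  ** P0@[3:3]
i=4 'c': node 8→9
i=5 'e': node 9→10  ** P2@[1:5]
i=6 'c': node 10→2 (fail-walked)
i=7 'a': node 2→11 (fail-walked)
i=8 'e': node 11→0 (fail-walked)
i=9 'e': node 0→0
i=10 'a': node 0→11
i=11 'd': node 11→1 (fail-walked)  ** P0@[11:11]
i=12 'e': node 1→7  ** P4@[11:12]
i=13 'd': node 7→8  ** P0@[13:13]
i=14 'c': node 8→9
i=15 'e': node 9→10  ** P2@[11:15]
i=16 'a': node 10→11 (fail-walked)
i=17 'd': node 11→1 (fail-walked)  ** P0@[17:17]
i=18 'e': node 1→7  ** P4@[17:18]
i=19 'd': node 7→8  ** P0@[19:19]
i=20 'c': node 8→9
i=21 'e': node 9→10  ** P2@[17:21]
i=22 'b': node 10→0 (fail-walked)
i=23 'c': node 0→2
i=24 'c': node 2→3
i=25 'a': node 3→4
i=26 'a': node 4→5  ** P5@[25:26]
i=27 'a': node 5→6  ** P1@[23:27],P5@[26:27]
i=28 'a': node 6→14 (fail-walked)  ** P5@[27:28]
i=29 'b': node 14→12 (fail-walked)
i=30 'a': node 12→13  ** P3@[28:30]
i=31 'b': node 13→12 (fail-walked)
i=32 'b': node 12→0 (fail-walked)
i=33 'c': node 0→2
i=34 'b': node 2→0 (fail-walked)
i=35 'd': node 0→1  ** P0@[35:35]
i=36 'e': node 1→7  ** P4@[35:36]
i=37 'd': node 7→8  ** P0@[37:37]
i=38 'e': node 8→7 (fail-walked)  ** P4@[37:38]
i=39 'd': node 7→8  ** P0@[39:39]
i=40 'c': node 8→9
i=41 'e': node 9→10  ** P2@[37:41]
i=42 'd': node 10→1 (fail-walked)  ** P0@[42:42]
i=43 'e': node 1→7  ** P4@[42:43]
i=44 'b': node 7→0 (fail-walked)
i=45 'c': node 0→2
i=46 'c': node 2→3
i=47 'a': node 3→4
i=48 'a': node 4→5  ** P5@[47:48]
i=49 'a': node 5→6  ** P1@[45:49],P5@[48:49]
i=50 'e': node 6→0 (fail-walked)
i=51 'c': node 0→2
i=52 'c': node 2→3
i=53 'a': node 3→4
i=54 'a': node 4→5  ** P5@[53:54]
i=55 'a': node 5→6  ** P1@[51:55],P5@[54:55]
i=56 'e': node 6→0 (fail-walked)
i=57 'b': node 0→0
i=58 'e': node 0→0
i=59 'd': node 0→1  ** P0@[59:59]
i=60 'c': node 1→2 (fail-walked)
i=61 'a': node 2→11 (fail-walked)

Result: [[1,0],[2,4],[3,0],[5,2],[11,0],[12,4],[13,0],[15,2],[17,0],[18,4],[19,0],[21,2],[26,5],[27,1],[27,5],[28,5],[30,3],[35,0],[36,4],[37,0],[38,4],[39,0],[41,2],[42,0],[43,4],[48,5],[49,1],[49,5],[54,5],[55,1],[55,5],[59,0]]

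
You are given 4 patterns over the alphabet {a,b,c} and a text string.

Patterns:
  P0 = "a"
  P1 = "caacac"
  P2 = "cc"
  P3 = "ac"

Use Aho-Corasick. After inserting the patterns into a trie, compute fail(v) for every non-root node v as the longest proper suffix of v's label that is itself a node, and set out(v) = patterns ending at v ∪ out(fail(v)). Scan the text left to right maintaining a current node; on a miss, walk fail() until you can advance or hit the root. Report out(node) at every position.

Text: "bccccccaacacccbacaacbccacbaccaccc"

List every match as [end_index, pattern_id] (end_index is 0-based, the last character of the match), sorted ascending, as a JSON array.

Build:
Trie nodes:
  0='ε' goto a→1 c→2
  1='a' goto c→9  ←P0
  2='c' goto a→3 c→8
  3='ca' goto a→4
  4='caa' goto c→5
  5='caac' goto a→6
  6='caaca' goto c→7
  7='caacac' goto ·  ←P1
  8='cc' goto ·  ←P2
  9='ac' goto ·  ←P3

Failure links (BFS by depth):
  fail(1) 'a': from fail(0)=0 chase 'a': 0 ⇒ 0;  out={0}∪out(0)={0}
  fail(2) 'c': from fail(0)=0 chase 'c': 0 ⇒ 0;  out=∅∪out(0)=∅
  fail(3) 'ca': from fail(2)=0 chase 'a': 0 ⇒ 1;  out=∅∪out(1)={0}
  fail(8) 'cc': from fail(2)=0 chase 'c': 0 ⇒ 2;  out={2}∪out(2)={2}
  fail(9) 'ac': from fail(1)=0 chase 'c': 0 ⇒ 2;  out={3}∪out(2)={3}
  fail(4) 'caa': from fail(3)=1 chase 'a': 1→0 ⇒ 1;  out=∅∪out(1)={0}
  fail(5) 'caac': from fail(4)=1 chase 'c': 1 ⇒ 9;  out=∅∪out(9)={3}
  fail(6) 'caaca': from fail(5)=9 chase 'a': 9→2 ⇒ 3;  out=∅∪out(3)={0}
  fail(7) 'caacac': from fail(6)=3 chase 'c': 3→1 ⇒ 9;  out={1}∪out(9)={1,3}

Run:
[0] read 'b'  n0⇒n0
[1] read 'c'  n0⇒n2
[2] read 'c'  n2⇒n8  ** P2@[1:2]
[3] read 'c'  n8⇒n8 (via fail)  ** P2@[2:3]
[4] read 'c'  n8⇒n8 (via fail)  ** P2@[3:4]
[5] read 'c'  n8⇒n8 (via fail)  ** P2@[4:5]
[6] read 'c'  n8⇒n8 (via fail)  ** P2@[5:6]
[7] read 'a'  n8⇒n3 (via fail)  ** P0@[7:7]
[8] read 'a'  n3⇒n4  ** P0@[8:8]
[9] read 'c'  n4⇒n5  ** P3@[8:9]
[10] read 'a'  n5⇒n6  ** P0@[10:10]
[11] read 'c'  n6⇒n7  ** P1@[6:11],P3@[10:11]
[12] read 'c'  n7⇒n8 (via fail)  ** P2@[11:12]
[13] read 'c'  n8⇒n8 (via fail)  ** P2@[12:13]
[14] read 'b'  n8⇒n0 (via fail)
[15] read 'a'  n0⇒n1  ** P0@[15:15]
[16] read 'c'  n1⇒n9  ** P3@[15:16]
[17] read 'a'  n9⇒n3 (via fail)  ** P0@[17:17]
[18] read 'a'  n3⇒n4  ** P0@[18:18]
[19] read 'c'  n4⇒n5  ** P3@[18:19]
[20] read 'b'  n5⇒n0 (via fail)
[21] read 'c'  n0⇒n2
[22] read 'c'  n2⇒n8  ** P2@[21:22]
[23] read 'a'  n8⇒n3 (via fail)  ** P0@[23:23]
[24] read 'c'  n3⇒n9 (via fail)  ** P3@[23:24]
[25] read 'b'  n9⇒n0 (via fail)
[26] read 'a'  n0⇒n1  ** P0@[26:26]
[27] read 'c'  n1⇒n9  ** P3@[26:27]
[28] read 'c'  n9⇒n8 (via fail)  ** P2@[27:28]
[29] read 'a'  n8⇒n3 (via fail)  ** P0@[29:29]
[30] read 'c'  n3⇒n9 (via fail)  ** P3@[29:30]
[31] read 'c'  n9⇒n8 (via fail)  ** P2@[30:31]
[32] read 'c'  n8⇒n8 (via fail)  ** P2@[31:32]

All matches (sorted): [[2,2],[3,2],[4,2],[5,2],[6,2],[7,0],[8,0],[9,3],[10,0],[11,1],[11,3],[12,2],[13,2],[15,0],[16,3],[17,0],[18,0],[19,3],[22,2],[23,0],[24,3],[26,0],[27,3],[28,2],[29,0],[30,3],[31,2],[32,2]]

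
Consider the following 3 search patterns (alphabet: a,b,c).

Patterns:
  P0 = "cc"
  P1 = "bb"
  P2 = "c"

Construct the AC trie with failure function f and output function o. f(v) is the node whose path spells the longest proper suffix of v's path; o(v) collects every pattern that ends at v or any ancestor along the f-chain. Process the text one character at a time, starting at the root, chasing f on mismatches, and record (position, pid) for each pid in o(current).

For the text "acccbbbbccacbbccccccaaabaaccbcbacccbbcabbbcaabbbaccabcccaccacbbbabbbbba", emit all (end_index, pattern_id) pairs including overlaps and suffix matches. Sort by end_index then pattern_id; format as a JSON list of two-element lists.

Construct AC machine:
Trie nodes:
  0='ε' goto b→3 c→1
  1='c' goto c→2  [P2 ends]
  2='cc' goto ·  [P0 ends]
  3='b' goto b→4
  4='bb' goto ·  [P1 ends]

BFS fail/out derivation:
  fail(1) 'c': from fail(0)=0 chase 'c': 0 ⇒ 0;  out={2}∪out(0)={2}
  fail(3) 'b': from fail(0)=0 chase 'b': 0 ⇒ 0;  out=∅∪out(0)=∅
  fail(2) 'cc': from fail(1)=0 chase 'c': 0 ⇒ 1;  out={0}∪out(1)={0,2}
  fail(4) 'bb': from fail(3)=0 chase 'b': 0 ⇒ 3;  out={1}∪out(3)={1}

Run:
pos 0 'a': at 0
pos 1 'c': at 1  ** P2@[1:1]
pos 2 'c': at 2  ** P0@[1:2],P2@[2:2]
pos 3 'c': at 2 (via fail)  ** P0@[2:3],P2@[3:3]
pos 4 'b': at 3 (via fail)
pos 5 'b': at 4  ** P1@[4:5]
pos 6 'b': at 4 (via fail)  ** P1@[5:6]
pos 7 'b': at 4 (via fail)  ** P1@[6:7]
pos 8 'c': at 1 (via fail)  ** P2@[8:8]
pos 9 'c': at 2  ** P0@[8:9],P2@[9:9]
pos 10 'a': at 0 (via fail)
pos 11 'c': at 1  ** P2@[11:11]
pos 12 'b': at 3 (via fail)
pos 13 'b': at 4  ** P1@[12:13]
pos 14 'c': at 1 (via fail)  ** P2@[14:14]
pos 15 'c': at 2  ** P0@[14:15],P2@[15:15]
pos 16 'c': at 2 (via fail)  ** P0@[15:16],P2@[16:16]
pos 17 'c': at 2 (via fail)  ** P0@[16:17],P2@[17:17]
pos 18 'c': at 2 (via fail)  ** P0@[17:18],P2@[18:18]
pos 19 'c': at 2 (via fail)  ** P0@[18:19],P2@[19:19]
pos 20 'a': at 0 (via fail)
pos 21 'a': at 0
pos 22 'a': at 0
pos 23 'b': at 3
pos 24 'a': at 0 (via fail)
pos 25 'a': at 0
pos 26 'c': at 1  ** P2@[26:26]
pos 27 'c': at 2  ** P0@[26:27],P2@[27:27]
pos 28 'b': at 3 (via fail)
pos 29 'c': at 1 (via fail)  ** P2@[29:29]
pos 30 'b': at 3 (via fail)
pos 31 'a': at 0 (via fail)
pos 32 'c': at 1  ** P2@[32:32]
pos 33 'c': at 2  ** P0@[32:33],P2@[33:33]
pos 34 'c': at 2 (via fail)  ** P0@[33:34],P2@[34:34]
pos 35 'b': at 3 (via fail)
pos 36 'b': at 4  ** P1@[35:36]
pos 37 'c': at 1 (via fail)  ** P2@[37:37]
pos 38 'a': at 0 (via fail)
pos 39 'b': at 3
pos 40 'b': at 4  ** P1@[39:40]
pos 41 'b': at 4 (via fail)  ** P1@[40:41]
pos 42 'c': at 1 (via fail)  ** P2@[42:42]
pos 43 'a': at 0 (via fail)
pos 44 'a': at 0
pos 45 'b': at 3
pos 46 'b': at 4  ** P1@[45:46]
pos 47 'b': at 4 (via fail)  ** P1@[46:47]
pos 48 'a': at 0 (via fail)
pos 49 'c': at 1  ** P2@[49:49]
pos 50 'c': at 2  ** P0@[49:50],P2@[50:50]
pos 51 'a': at 0 (via fail)
pos 52 'b': at 3
pos 53 'c': at 1 (via fail)  ** P2@[53:53]
pos 54 'c': at 2  ** P0@[53:54],P2@[54:54]
pos 55 'c': at 2 (via fail)  ** P0@[54:55],P2@[55:55]
pos 56 'a': at 0 (via fail)
pos 57 'c': at 1  ** P2@[57:57]
pos 58 'c': at 2  ** P0@[57:58],P2@[58:58]
pos 59 'a': at 0 (via fail)
pos 60 'c': at 1  ** P2@[60:60]
pos 61 'b': at 3 (via fail)
pos 62 'b': at 4  ** P1@[61:62]
pos 63 'b': at 4 (via fail)  ** P1@[62:63]
pos 64 'a': at 0 (via fail)
pos 65 'b': at 3
pos 66 'b': at 4  ** P1@[65:66]
pos 67 'b': at 4 (via fail)  ** P1@[66:67]
pos 68 'b': at 4 (via fail)  ** P1@[67:68]
pos 69 'b': at 4 (via fail)  ** P1@[68:69]
pos 70 'a': at 0 (via fail)

Result: [[1,2],[2,0],[2,2],[3,0],[3,2],[5,1],[6,1],[7,1],[8,2],[9,0],[9,2],[11,2],[13,1],[14,2],[15,0],[15,2],[16,0],[16,2],[17,0],[17,2],[18,0],[18,2],[19,0],[19,2],[26,2],[27,0],[27,2],[29,2],[32,2],[33,0],[33,2],[34,0],[34,2],[36,1],[37,2],[40,1],[41,1],[42,2],[46,1],[47,1],[49,2],[50,0],[50,2],[53,2],[54,0],[54,2],[55,0],[55,2],[57,2],[58,0],[58,2],[60,2],[62,1],[63,1],[66,1],[67,1],[68,1],[69,1]]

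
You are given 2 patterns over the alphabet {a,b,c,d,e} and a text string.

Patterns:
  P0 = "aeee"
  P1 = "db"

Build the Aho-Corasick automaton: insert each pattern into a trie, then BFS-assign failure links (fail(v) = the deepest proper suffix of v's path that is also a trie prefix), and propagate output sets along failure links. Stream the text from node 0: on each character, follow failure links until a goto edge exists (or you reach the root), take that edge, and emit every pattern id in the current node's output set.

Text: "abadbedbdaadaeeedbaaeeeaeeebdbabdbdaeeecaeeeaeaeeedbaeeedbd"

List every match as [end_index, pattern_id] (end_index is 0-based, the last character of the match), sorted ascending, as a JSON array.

Build automaton:
Trie nodes:
  n0 'ε': a→1 d→5
  n1 'a': e→2
  n2 'ae': e→3
  n3 'aee': e→4
  n4 'aeee': ·  ←P0
  n5 'd': b→6
  n6 'db': ·  ←P1

Failure links (BFS by depth):
  n1('a'): parent n0 fail=0; on 'a' 0 → fail=0;  out ∅∪∅=∅
  n5('d'): parent n0 fail=0; on 'd' 0 → fail=0;  out ∅∪∅=∅
  n2('ae'): parent n1 fail=0; on 'e' 0 → fail=0;  out ∅∪∅=∅
  n6('db'): parent n5 fail=0; on 'b' 0 → fail=0;  out {1}∪∅={1}
  n3('aee'): parent n2 fail=0; on 'e' 0 → fail=0;  out ∅∪∅=∅
  n4('aeee'): parent n3 fail=0; on 'e' 0 → fail=0;  out {0}∪∅={0}

Run:
[0] read 'a'  n0⇒n1
[1] read 'b'  n1⇒n0 (via fail)
[2] read 'a'  n0⇒n1
[3] read 'd'  n1⇒n5 (via fail)
[4] read 'b'  n5⇒n6  emit P1@[3:4]
[5] read 'e'  n6⇒n0 (via fail)
[6] read 'd'  n0⇒n5
[7] read 'b'  n5⇒n6  emit P1@[6:7]
[8] read 'd'  n6⇒n5 (via fail)
[9] read 'a'  n5⇒n1 (via fail)
[10] read 'a'  n1⇒n1 (via fail)
[11] read 'd'  n1⇒n5 (via fail)
[12] read 'a'  n5⇒n1 (via fail)
[13] read 'e'  n1⇒n2
[14] read 'e'  n2⇒n3
[15] read 'e'  n3⇒n4  emit P0@[12:15]
[16] read 'd'  n4⇒n5 (via fail)
[17] read 'b'  n5⇒n6  emit P1@[16:17]
[18] read 'a'  n6⇒n1 (via fail)
[19] read 'a'  n1⇒n1 (via fail)
[20] read 'e'  n1⇒n2
[21] read 'e'  n2⇒n3
[22] read 'e'  n3⇒n4  emit P0@[19:22]
[23] read 'a'  n4⇒n1 (via fail)
[24] read 'e'  n1⇒n2
[25] read 'e'  n2⇒n3
[26] read 'e'  n3⇒n4  emit P0@[23:26]
[27] read 'b'  n4⇒n0 (via fail)
[28] read 'd'  n0⇒n5
[29] read 'b'  n5⇒n6  emit P1@[28:29]
[30] read 'a'  n6⇒n1 (via fail)
[31] read 'b'  n1⇒n0 (via fail)
[32] read 'd'  n0⇒n5
[33] read 'b'  n5⇒n6  emit P1@[32:33]
[34] read 'd'  n6⇒n5 (via fail)
[35] read 'a'  n5⇒n1 (via fail)
[36] read 'e'  n1⇒n2
[37] read 'e'  n2⇒n3
[38] read 'e'  n3⇒n4  emit P0@[35:38]
[39] read 'c'  n4⇒n0 (via fail)
[40] read 'a'  n0⇒n1
[41] read 'e'  n1⇒n2
[42] read 'e'  n2⇒n3
[43] read 'e'  n3⇒n4  emit P0@[40:43]
[44] read 'a'  n4⇒n1 (via fail)
[45] read 'e'  n1⇒n2
[46] read 'a'  n2⇒n1 (via fail)
[47] read 'e'  n1⇒n2
[48] read 'e'  n2⇒n3
[49] read 'e'  n3⇒n4  emit P0@[46:49]
[50] read 'd'  n4⇒n5 (via fail)
[51] read 'b'  n5⇒n6  emit P1@[50:51]
[52] read 'a'  n6⇒n1 (via fail)
[53] read 'e'  n1⇒n2
[54] read 'e'  n2⇒n3
[55] read 'e'  n3⇒n4  emit P0@[52:55]
[56] read 'd'  n4⇒n5 (via fail)
[57] read 'b'  n5⇒n6  emit P1@[56:57]
[58] read 'd'  n6⇒n5 (via fail)

All matches (sorted): [[4,1],[7,1],[15,0],[17,1],[22,0],[26,0],[29,1],[33,1],[38,0],[43,0],[49,0],[51,1],[55,0],[57,1]]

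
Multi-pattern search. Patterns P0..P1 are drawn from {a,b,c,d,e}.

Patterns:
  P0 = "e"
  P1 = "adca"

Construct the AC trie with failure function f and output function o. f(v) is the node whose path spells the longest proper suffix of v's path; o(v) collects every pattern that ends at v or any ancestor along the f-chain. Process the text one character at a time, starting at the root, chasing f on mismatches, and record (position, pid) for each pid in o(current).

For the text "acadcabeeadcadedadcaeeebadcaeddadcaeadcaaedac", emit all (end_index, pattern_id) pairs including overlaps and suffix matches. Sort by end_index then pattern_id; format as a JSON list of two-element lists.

Construct AC machine:
Trie (insert patterns):
  n0 'ε': a→2 e→1
  n1 'e': ·  ←P0
  n2 'a': d→3
  n3 'ad': c→4
  n4 'adc': a→5
  n5 'adca': ·  ←P1

BFS fail/out derivation:
  fail(1) 'e': from fail(0)=0 chase 'e': 0 ⇒ 0;  out={0}∪out(0)={0}
  fail(2) 'a': from fail(0)=0 chase 'a': 0 ⇒ 0;  out=∅∪out(0)=∅
  fail(3) 'ad': from fail(2)=0 chase 'd': 0 ⇒ 0;  out=∅∪out(0)=∅
  fail(4) 'adc': from fail(3)=0 chase 'c': 0 ⇒ 0;  out=∅∪out(0)=∅
  fail(5) 'adca': from fail(4)=0 chase 'a': 0 ⇒ 2;  out={1}∪out(2)={1}

Scan:
[0] read 'a'  n0⇒n2
[1] read 'c'  n2⇒n0 (via fail)
[2] read 'a'  n0⇒n2
[3] read 'd'  n2⇒n3
[4] read 'c'  n3⇒n4
[5] read 'a'  n4⇒n5  → match P1@[2:5]
[6] read 'b'  n5⇒n0 (via fail)
[7] read 'e'  n0⇒n1  → match P0@[7:7]
[8] read 'e'  n1⇒n1 (via fail)  → match P0@[8:8]
[9] read 'a'  n1⇒n2 (via fail)
[10] read 'd'  n2⇒n3
[11] read 'c'  n3⇒n4
[12] read 'a'  n4⇒n5  → match P1@[9:12]
[13] read 'd'  n5⇒n3 (via fail)
[14] read 'e'  n3⇒n1 (via fail)  → match P0@[14:14]
[15] read 'd'  n1⇒n0 (via fail)
[16] read 'a'  n0⇒n2
[17] read 'd'  n2⇒n3
[18] read 'c'  n3⇒n4
[19] read 'a'  n4⇒n5  → match P1@[16:19]
[20] read 'e'  n5⇒n1 (via fail)  → match P0@[20:20]
[21] read 'e'  n1⇒n1 (via fail)  → match P0@[21:21]
[22] read 'e'  n1⇒n1 (via fail)  → match P0@[22:22]
[23] read 'b'  n1⇒n0 (via fail)
[24] read 'a'  n0⇒n2
[25] read 'd'  n2⇒n3
[26] read 'c'  n3⇒n4
[27] read 'a'  n4⇒n5  → match P1@[24:27]
[28] read 'e'  n5⇒n1 (via fail)  → match P0@[28:28]
[29] read 'd'  n1⇒n0 (via fail)
[30] read 'd'  n0⇒n0
[31] read 'a'  n0⇒n2
[32] read 'd'  n2⇒n3
[33] read 'c'  n3⇒n4
[34] read 'a'  n4⇒n5  → match P1@[31:34]
[35] read 'e'  n5⇒n1 (via fail)  → match P0@[35:35]
[36] read 'a'  n1⇒n2 (via fail)
[37] read 'd'  n2⇒n3
[38] read 'c'  n3⇒n4
[39] read 'a'  n4⇒n5  → match P1@[36:39]
[40] read 'a'  n5⇒n2 (via fail)
[41] read 'e'  n2⇒n1 (via fail)  → match P0@[41:41]
[42] read 'd'  n1⇒n0 (via fail)
[43] read 'a'  n0⇒n2
[44] read 'c'  n2⇒n0 (via fail)

Matches: [[5,1],[7,0],[8,0],[12,1],[14,0],[19,1],[20,0],[21,0],[22,0],[27,1],[28,0],[34,1],[35,0],[39,1],[41,0]]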